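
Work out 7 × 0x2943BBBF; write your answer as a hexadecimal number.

0x120DA2239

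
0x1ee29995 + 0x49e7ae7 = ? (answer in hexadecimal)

Add column by column in base 16, right to left:
  5+7 = c
  9+e = 7 carry 1
  9+a+1 = 4 carry 1
  9+7+1 = 1 carry 1
  2+e+1 = 1 carry 1
  e+9+1 = 8 carry 1
  e+4+1 = 3 carry 1
  1+0+1 = 2

0x2381147c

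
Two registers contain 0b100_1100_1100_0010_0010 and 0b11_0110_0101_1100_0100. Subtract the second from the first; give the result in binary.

0b10110011001011110

Subtract column by column in base 2:
  0-0 → 0
  1-0 → 1
  0-1 → 1 (borrow)
  0-0-1 → 1 (borrow)
  0-0-1 → 1 (borrow)
  1-0-1 → 0
  0-1 → 1 (borrow)
  0-1-1 → 0 (borrow)
  0-1-1 → 0 (borrow)
  0-0-1 → 1 (borrow)
  1-1-1 → 1 (borrow)
  1-0-1 → 0
  0-0 → 0
  0-1 → 1 (borrow)
  1-1-1 → 1 (borrow)
  1-0-1 → 0
  0-1 → 1 (borrow)
  0-1-1 → 0 (borrow)
  1-0-1 → 0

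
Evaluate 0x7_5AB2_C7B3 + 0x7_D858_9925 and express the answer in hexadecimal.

Add column by column in base 16, right to left:
  3+5 = 8
  B+2 = D
  7+9 = 0 carry 1
  C+9+1 = 6 carry 1
  2+8+1 = B
  B+5 = 0 carry 1
  A+8+1 = 3 carry 1
  5+D+1 = 3 carry 1
  7+7+1 = F

0xF330B60D8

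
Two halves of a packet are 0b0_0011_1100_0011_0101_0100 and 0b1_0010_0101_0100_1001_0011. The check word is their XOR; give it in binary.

0b100011001011111000111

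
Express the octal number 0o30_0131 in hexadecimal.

0x18059

Each octal digit is 3 bits: 3=011 0=000 0=000 1=001 3=011 1=001.
Group the bits into nibbles: 0001 1000 0000 0101 1001 → 18059.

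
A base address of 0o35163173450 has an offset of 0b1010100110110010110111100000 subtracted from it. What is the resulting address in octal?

0o33714344510

0b1010100110110010110111100000 = 0o1246626740 in octal.
Subtract column by column in base 8:
  0-0 → 0
  5-4 → 1
  4-7 → 5 (borrow)
  3-6-1 → 4 (borrow)
  7-2-1 → 4
  1-6 → 3 (borrow)
  3-6-1 → 4 (borrow)
  6-4-1 → 1
  1-2 → 7 (borrow)
  5-1-1 → 3
  3-0 → 3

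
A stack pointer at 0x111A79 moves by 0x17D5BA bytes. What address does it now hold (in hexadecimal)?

Add column by column in base 16, right to left:
  9+A = 3 carry 1
  7+B+1 = 3 carry 1
  A+5+1 = 0 carry 1
  1+D+1 = F
  1+7 = 8
  1+1 = 2

0x28F033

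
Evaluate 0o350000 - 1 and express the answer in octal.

0o347777

The trailing 4 digits are 0, so subtracting 1 borrows through: they become 7 and the next digit up decrements.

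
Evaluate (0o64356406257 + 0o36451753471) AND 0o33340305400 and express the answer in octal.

0o23000301400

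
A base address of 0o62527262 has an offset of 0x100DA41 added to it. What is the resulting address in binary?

0o62527262 = 0b110010101010111010110010 in binary.
0x100DA41 = 0b1000000001101101001000001 in binary.
Add column by column in base 2, right to left:
  0+1 = 1
  1+0 = 1
  0+0 = 0
  0+0 = 0
  1+0 = 1
  1+0 = 1
  0+1 = 1
  1+0 = 1
  0+0 = 0
  1+1 = 0 carry 1
  1+0+1 = 0 carry 1
  1+1+1 = 1 carry 1
  0+1+1 = 0 carry 1
  1+0+1 = 0 carry 1
  0+1+1 = 0 carry 1
  1+1+1 = 1 carry 1
  0+0+1 = 1
  1+0 = 1
  0+0 = 0
  1+0 = 1
  0+0 = 0
  0+0 = 0
  1+0 = 1
  1+0 = 1
  0+1 = 1

0b1110010111000100011110011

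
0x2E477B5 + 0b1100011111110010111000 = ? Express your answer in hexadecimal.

0x316746D

0b1100011111110010111000 = 0x31FCB8 in hexadecimal.
Add column by column in base 16, right to left:
  5+8 = D
  B+B = 6 carry 1
  7+C+1 = 4 carry 1
  7+F+1 = 7 carry 1
  4+1+1 = 6
  E+3 = 1 carry 1
  2+0+1 = 3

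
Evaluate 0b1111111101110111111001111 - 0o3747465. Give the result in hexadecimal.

0x1EF209A

0b1111111101110111111001111 = 0x1FEEFCF in hexadecimal.
0o3747465 = 0xFCF35 in hexadecimal.
Subtract column by column in base 16:
  F-5 → A
  C-3 → 9
  F-F → 0
  E-C → 2
  E-F → F (borrow)
  F-0-1 → E
  1-0 → 1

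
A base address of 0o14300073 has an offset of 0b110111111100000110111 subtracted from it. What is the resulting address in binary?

0b101011000100000000100

0o14300073 = 0b1100011000000000111011 in binary.
Subtract column by column in base 2:
  1-1 → 0
  1-1 → 0
  0-1 → 1 (borrow)
  1-0-1 → 0
  1-1 → 0
  1-1 → 0
  0-0 → 0
  0-0 → 0
  0-0 → 0
  0-0 → 0
  0-0 → 0
  0-1 → 1 (borrow)
  0-1-1 → 0 (borrow)
  0-1-1 → 0 (borrow)
  0-1-1 → 0 (borrow)
  1-1-1 → 1 (borrow)
  1-1-1 → 1 (borrow)
  0-1-1 → 0 (borrow)
  0-0-1 → 1 (borrow)
  0-1-1 → 0 (borrow)
  1-1-1 → 1 (borrow)
  1-0-1 → 0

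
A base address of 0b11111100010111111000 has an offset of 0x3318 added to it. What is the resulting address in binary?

0b11111111100100010000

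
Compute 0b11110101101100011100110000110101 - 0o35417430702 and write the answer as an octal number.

0o1134715163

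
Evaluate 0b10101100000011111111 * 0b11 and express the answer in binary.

0b1000000100001011111101

Multiply each base-2 digit by 3, carrying:
  1×3 = 3 → write 1 carry 1
  1×3+1 = 4 → write 0 carry 2
  1×3+2 = 5 → write 1 carry 2
  1×3+2 = 5 → write 1 carry 2
  1×3+2 = 5 → write 1 carry 2
  1×3+2 = 5 → write 1 carry 2
  1×3+2 = 5 → write 1 carry 2
  1×3+2 = 5 → write 1 carry 2
  0×3+2 = 2 → write 0 carry 1
  0×3+1 = 1 → write 1
  0×3 = 0 → write 0
  0×3 = 0 → write 0
  0×3 = 0 → write 0
  0×3 = 0 → write 0
  1×3 = 3 → write 1 carry 1
  1×3+1 = 4 → write 0 carry 2
  0×3+2 = 2 → write 0 carry 1
  1×3+1 = 4 → write 0 carry 2
  0×3+2 = 2 → write 0 carry 1
  1×3+1 = 4 → write 0 carry 2
  remaining carry: 10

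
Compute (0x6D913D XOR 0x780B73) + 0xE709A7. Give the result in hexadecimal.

0xFCA3F5

First 0x6D913D XOR 0x780B73 = 0x159A4E.
Add column by column in base 16, right to left:
  E+7 = 5 carry 1
  4+A+1 = F
  A+9 = 3 carry 1
  9+0+1 = A
  5+7 = C
  1+E = F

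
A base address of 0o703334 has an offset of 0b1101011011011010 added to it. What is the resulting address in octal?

0b1101011011011010 = 0o153332 in octal.
Add column by column in base 8, right to left:
  4+2 = 6
  3+3 = 6
  3+3 = 6
  3+3 = 6
  0+5 = 5
  7+1 = 0 carry 1
  final carry 1

0o1056666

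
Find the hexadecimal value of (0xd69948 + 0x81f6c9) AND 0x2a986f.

0x89001

Add column by column in base 16, right to left:
  8+9 = 1 carry 1
  4+c+1 = 1 carry 1
  9+6+1 = 0 carry 1
  9+f+1 = 9 carry 1
  6+1+1 = 8
  d+8 = 5 carry 1
  final carry 1
Sum = 0x1589011; now AND with 0x2a986f:
  1&0=0, 5&2=0, 8&a=8, 9&9=9, 0&8=0, 1&6=0, 1&f=1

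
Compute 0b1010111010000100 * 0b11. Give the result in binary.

Multiply each base-2 digit by 3, carrying:
  0×3 = 0 → write 0
  0×3 = 0 → write 0
  1×3 = 3 → write 1 carry 1
  0×3+1 = 1 → write 1
  0×3 = 0 → write 0
  0×3 = 0 → write 0
  0×3 = 0 → write 0
  1×3 = 3 → write 1 carry 1
  0×3+1 = 1 → write 1
  1×3 = 3 → write 1 carry 1
  1×3+1 = 4 → write 0 carry 2
  1×3+2 = 5 → write 1 carry 2
  0×3+2 = 2 → write 0 carry 1
  1×3+1 = 4 → write 0 carry 2
  0×3+2 = 2 → write 0 carry 1
  1×3+1 = 4 → write 0 carry 2
  remaining carry: 10

0b100000101110001100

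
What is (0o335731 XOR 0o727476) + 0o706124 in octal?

0o1320473

First 0o335731 XOR 0o727476 = 0o412347.
Add column by column in base 8, right to left:
  7+4 = 3 carry 1
  4+2+1 = 7
  3+1 = 4
  2+6 = 0 carry 1
  1+0+1 = 2
  4+7 = 3 carry 1
  final carry 1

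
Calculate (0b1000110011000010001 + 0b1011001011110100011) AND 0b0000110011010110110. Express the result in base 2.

Add column by column in base 2, right to left:
  1+1 = 0 carry 1
  0+1+1 = 0 carry 1
  0+0+1 = 1
  0+0 = 0
  1+0 = 1
  0+1 = 1
  0+0 = 0
  0+1 = 1
  0+1 = 1
  1+1 = 0 carry 1
  1+1+1 = 1 carry 1
  0+0+1 = 1
  0+1 = 1
  1+0 = 1
  1+0 = 1
  0+1 = 1
  0+1 = 1
  0+0 = 0
  1+1 = 0 carry 1
  final carry 1
Sum = 0b10011111110110110100; now AND with 0b0000110011010110110:
  10011111110110110100
& 00000110011010110110
= 00000110010010110100

0b110010010110100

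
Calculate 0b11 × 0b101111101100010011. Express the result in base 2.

Multiply each base-2 digit by 3, carrying:
  1×3 = 3 → write 1 carry 1
  1×3+1 = 4 → write 0 carry 2
  0×3+2 = 2 → write 0 carry 1
  0×3+1 = 1 → write 1
  1×3 = 3 → write 1 carry 1
  0×3+1 = 1 → write 1
  0×3 = 0 → write 0
  0×3 = 0 → write 0
  1×3 = 3 → write 1 carry 1
  1×3+1 = 4 → write 0 carry 2
  0×3+2 = 2 → write 0 carry 1
  1×3+1 = 4 → write 0 carry 2
  1×3+2 = 5 → write 1 carry 2
  1×3+2 = 5 → write 1 carry 2
  1×3+2 = 5 → write 1 carry 2
  1×3+2 = 5 → write 1 carry 2
  0×3+2 = 2 → write 0 carry 1
  1×3+1 = 4 → write 0 carry 2
  remaining carry: 10

0b10001111000100111001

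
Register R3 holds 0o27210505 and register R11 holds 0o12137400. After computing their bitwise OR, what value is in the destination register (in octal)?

0o37337505

OR each oct digit independently (no carries):
  2|1=3, 7|2=7, 2|1=3, 1|3=3, 0|7=7, 5|4=5, 0|0=0, 5|0=5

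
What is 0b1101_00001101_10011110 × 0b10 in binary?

0b110100001101100111100

Multiply each base-2 digit by 2, carrying:
  0×2 = 0 → write 0
  1×2 = 2 → write 0 carry 1
  1×2+1 = 3 → write 1 carry 1
  1×2+1 = 3 → write 1 carry 1
  1×2+1 = 3 → write 1 carry 1
  0×2+1 = 1 → write 1
  0×2 = 0 → write 0
  1×2 = 2 → write 0 carry 1
  1×2+1 = 3 → write 1 carry 1
  0×2+1 = 1 → write 1
  1×2 = 2 → write 0 carry 1
  1×2+1 = 3 → write 1 carry 1
  0×2+1 = 1 → write 1
  0×2 = 0 → write 0
  0×2 = 0 → write 0
  0×2 = 0 → write 0
  1×2 = 2 → write 0 carry 1
  0×2+1 = 1 → write 1
  1×2 = 2 → write 0 carry 1
  1×2+1 = 3 → write 1 carry 1
  remaining carry: 1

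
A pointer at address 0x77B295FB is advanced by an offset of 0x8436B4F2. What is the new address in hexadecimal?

Add column by column in base 16, right to left:
  B+2 = D
  F+F = E carry 1
  5+4+1 = A
  9+B = 4 carry 1
  2+6+1 = 9
  B+3 = E
  7+4 = B
  7+8 = F

0xFBE94AED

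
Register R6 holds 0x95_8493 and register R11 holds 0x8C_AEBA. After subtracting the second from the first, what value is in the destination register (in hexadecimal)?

Subtract column by column in base 16:
  3-A → 9 (borrow)
  9-B-1 → D (borrow)
  4-E-1 → 5 (borrow)
  8-A-1 → D (borrow)
  5-C-1 → 8 (borrow)
  9-8-1 → 0

0x8D5D9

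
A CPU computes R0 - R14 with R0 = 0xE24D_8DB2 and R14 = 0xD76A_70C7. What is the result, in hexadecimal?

0xAE31CEB

Subtract column by column in base 16:
  2-7 → B (borrow)
  B-C-1 → E (borrow)
  D-0-1 → C
  8-7 → 1
  D-A → 3
  4-6 → E (borrow)
  2-7-1 → A (borrow)
  E-D-1 → 0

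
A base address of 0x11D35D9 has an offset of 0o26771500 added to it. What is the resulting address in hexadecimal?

0x1792919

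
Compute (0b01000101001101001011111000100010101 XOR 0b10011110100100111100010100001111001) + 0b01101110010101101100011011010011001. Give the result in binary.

First 0b01000101001101001011111000100010101 XOR 0b10011110100100111100010100001111001 = 0b11011011101001110111101100101101100.
Add column by column in base 2, right to left:
  0+1 = 1
  0+0 = 0
  1+0 = 1
  1+1 = 0 carry 1
  0+1+1 = 0 carry 1
  1+0+1 = 0 carry 1
  1+0+1 = 0 carry 1
  0+1+1 = 0 carry 1
  1+0+1 = 0 carry 1
  0+1+1 = 0 carry 1
  0+1+1 = 0 carry 1
  1+0+1 = 0 carry 1
  1+1+1 = 1 carry 1
  0+1+1 = 0 carry 1
  1+0+1 = 0 carry 1
  1+0+1 = 0 carry 1
  1+0+1 = 0 carry 1
  1+1+1 = 1 carry 1
  0+1+1 = 0 carry 1
  1+0+1 = 0 carry 1
  1+1+1 = 1 carry 1
  1+1+1 = 1 carry 1
  0+0+1 = 1
  0+1 = 1
  1+0 = 1
  0+1 = 1
  1+0 = 1
  1+0 = 1
  1+1 = 0 carry 1
  0+1+1 = 0 carry 1
  1+1+1 = 1 carry 1
  1+0+1 = 0 carry 1
  0+1+1 = 0 carry 1
  1+1+1 = 1 carry 1
  1+0+1 = 0 carry 1
  final carry 1

0b101001001111111100100001000000000101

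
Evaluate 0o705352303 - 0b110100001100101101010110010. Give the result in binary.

0o705352303 = 0b111000101011101010011000011 in binary.
Subtract column by column in base 2:
  1-0 → 1
  1-1 → 0
  0-0 → 0
  0-0 → 0
  0-1 → 1 (borrow)
  0-1-1 → 0 (borrow)
  1-0-1 → 0
  1-1 → 0
  0-0 → 0
  0-1 → 1 (borrow)
  1-0-1 → 0
  0-1 → 1 (borrow)
  1-1-1 → 1 (borrow)
  0-0-1 → 1 (borrow)
  1-1-1 → 1 (borrow)
  1-0-1 → 0
  1-0 → 1
  0-1 → 1 (borrow)
  1-1-1 → 1 (borrow)
  0-0-1 → 1 (borrow)
  1-0-1 → 0
  0-0 → 0
  0-0 → 0
  0-1 → 1 (borrow)
  1-0-1 → 0
  1-1 → 0
  1-1 → 0

0b100011110111101000010001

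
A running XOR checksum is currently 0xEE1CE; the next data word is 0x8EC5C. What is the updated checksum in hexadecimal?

XOR each hex digit independently (no carries):
  E^8=6, E^E=0, 1^C=D, C^5=9, E^C=2

0x60D92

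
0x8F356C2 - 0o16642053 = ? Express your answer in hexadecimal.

0x8B81297

0o16642053 = 0x3B442B in hexadecimal.
Subtract column by column in base 16:
  2-B → 7 (borrow)
  C-2-1 → 9
  6-4 → 2
  5-4 → 1
  3-B → 8 (borrow)
  F-3-1 → B
  8-0 → 8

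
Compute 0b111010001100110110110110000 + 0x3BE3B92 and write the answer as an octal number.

0b111010001100110110110110000 = 0o721466660 in octal.
0x3BE3B92 = 0o357435622 in octal.
Add column by column in base 8, right to left:
  0+2 = 2
  6+2 = 0 carry 1
  6+6+1 = 5 carry 1
  6+5+1 = 4 carry 1
  6+3+1 = 2 carry 1
  4+4+1 = 1 carry 1
  1+7+1 = 1 carry 1
  2+5+1 = 0 carry 1
  7+3+1 = 3 carry 1
  final carry 1

0o1301124502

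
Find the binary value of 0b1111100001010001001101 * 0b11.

Multiply each base-2 digit by 3, carrying:
  1×3 = 3 → write 1 carry 1
  0×3+1 = 1 → write 1
  1×3 = 3 → write 1 carry 1
  1×3+1 = 4 → write 0 carry 2
  0×3+2 = 2 → write 0 carry 1
  0×3+1 = 1 → write 1
  1×3 = 3 → write 1 carry 1
  0×3+1 = 1 → write 1
  0×3 = 0 → write 0
  0×3 = 0 → write 0
  1×3 = 3 → write 1 carry 1
  0×3+1 = 1 → write 1
  1×3 = 3 → write 1 carry 1
  0×3+1 = 1 → write 1
  0×3 = 0 → write 0
  0×3 = 0 → write 0
  0×3 = 0 → write 0
  1×3 = 3 → write 1 carry 1
  1×3+1 = 4 → write 0 carry 2
  1×3+2 = 5 → write 1 carry 2
  1×3+2 = 5 → write 1 carry 2
  1×3+2 = 5 → write 1 carry 2
  remaining carry: 10

0b101110100011110011100111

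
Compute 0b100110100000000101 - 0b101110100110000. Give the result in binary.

Subtract column by column in base 2:
  1-0 → 1
  0-0 → 0
  1-0 → 1
  0-0 → 0
  0-1 → 1 (borrow)
  0-1-1 → 0 (borrow)
  0-0-1 → 1 (borrow)
  0-0-1 → 1 (borrow)
  0-1-1 → 0 (borrow)
  0-0-1 → 1 (borrow)
  0-1-1 → 0 (borrow)
  1-1-1 → 1 (borrow)
  0-1-1 → 0 (borrow)
  1-0-1 → 0
  1-1 → 0
  0-0 → 0
  0-0 → 0
  1-0 → 1

0b100000101011010101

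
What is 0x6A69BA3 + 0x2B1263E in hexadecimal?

0x957C1E1

Add column by column in base 16, right to left:
  3+E = 1 carry 1
  A+3+1 = E
  B+6 = 1 carry 1
  9+2+1 = C
  6+1 = 7
  A+B = 5 carry 1
  6+2+1 = 9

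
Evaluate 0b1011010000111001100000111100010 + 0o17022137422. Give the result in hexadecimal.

0xd26580f4

0b1011010000111001100000111100010 = 0x5a1cc1e2 in hexadecimal.
0o17022137422 = 0x7848bf12 in hexadecimal.
Add column by column in base 16, right to left:
  2+2 = 4
  e+1 = f
  1+f = 0 carry 1
  c+b+1 = 8 carry 1
  c+8+1 = 5 carry 1
  1+4+1 = 6
  a+8 = 2 carry 1
  5+7+1 = d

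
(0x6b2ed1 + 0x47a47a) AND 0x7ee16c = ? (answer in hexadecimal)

Add column by column in base 16, right to left:
  1+a = b
  d+7 = 4 carry 1
  e+4+1 = 3 carry 1
  2+a+1 = d
  b+7 = 2 carry 1
  6+4+1 = b
Sum = 0xb2d34b; now AND with 0x7ee16c:
  b&7=3, 2&e=2, d&e=c, 3&1=1, 4&6=4, b&c=8

0x32c148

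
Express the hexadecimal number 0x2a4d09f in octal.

Expand each hex digit to 4 bits: 2=0010 a=1010 4=0100 d=1101 0=0000 9=1001 f=1111.
Group the bits in threes: 010 101 001 001 101 000 010 011 111 → 251150237.

0o251150237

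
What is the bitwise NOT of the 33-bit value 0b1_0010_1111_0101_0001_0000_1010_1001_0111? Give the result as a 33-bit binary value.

0b011010000101011101111010101101000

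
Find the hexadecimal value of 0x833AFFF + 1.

0x833B000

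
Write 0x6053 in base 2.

Expand each hex digit to 4 bits: 6=0110 0=0000 5=0101 3=0011.

0b110000001010011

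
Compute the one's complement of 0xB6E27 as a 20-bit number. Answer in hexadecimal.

Each hex digit d becomes F−d:
  B→4, 6→9, E→1, 2→D, 7→8

0x491D8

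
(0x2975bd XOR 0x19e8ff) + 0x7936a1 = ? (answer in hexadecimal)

0xa9d3e3

First 0x2975bd XOR 0x19e8ff = 0x309d42.
Add column by column in base 16, right to left:
  2+1 = 3
  4+a = e
  d+6 = 3 carry 1
  9+3+1 = d
  0+9 = 9
  3+7 = a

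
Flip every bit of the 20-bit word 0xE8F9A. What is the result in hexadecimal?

Each hex digit d becomes F−d:
  E→1, 8→7, F→0, 9→6, A→5

0x17065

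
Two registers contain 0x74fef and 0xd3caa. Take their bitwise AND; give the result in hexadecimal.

AND each hex digit independently (no carries):
  7&d=5, 4&3=0, f&c=c, e&a=a, f&a=a

0x50caa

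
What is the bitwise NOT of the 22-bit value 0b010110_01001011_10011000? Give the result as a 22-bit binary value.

Invert each bit: 0101100100101110011000 → 1010011011010001100111.

0b1010011011010001100111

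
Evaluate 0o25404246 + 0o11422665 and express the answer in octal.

0o37027133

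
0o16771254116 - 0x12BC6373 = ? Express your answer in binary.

0b1100101001010001111010011011011

0o16771254116 = 0b1110111111001010101100001001110 in binary.
0x12BC6373 = 0b10010101111000110001101110011 in binary.
Subtract column by column in base 2:
  0-1 → 1 (borrow)
  1-1-1 → 1 (borrow)
  1-0-1 → 0
  1-0 → 1
  0-1 → 1 (borrow)
  0-1-1 → 0 (borrow)
  1-1-1 → 1 (borrow)
  0-0-1 → 1 (borrow)
  0-1-1 → 0 (borrow)
  0-1-1 → 0 (borrow)
  0-0-1 → 1 (borrow)
  1-0-1 → 0
  1-0 → 1
  0-1 → 1 (borrow)
  1-1-1 → 1 (borrow)
  0-0-1 → 1 (borrow)
  1-0-1 → 0
  0-0 → 0
  1-1 → 0
  0-1 → 1 (borrow)
  0-1-1 → 0 (borrow)
  1-1-1 → 1 (borrow)
  1-0-1 → 0
  1-1 → 0
  1-0 → 1
  1-1 → 0
  1-0 → 1
  0-0 → 0
  1-1 → 0
  1-0 → 1
  1-0 → 1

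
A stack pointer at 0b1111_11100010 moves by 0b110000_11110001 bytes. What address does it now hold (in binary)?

0b100000011010011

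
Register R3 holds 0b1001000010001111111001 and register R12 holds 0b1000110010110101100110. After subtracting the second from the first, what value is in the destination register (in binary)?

Subtract column by column in base 2:
  1-0 → 1
  0-1 → 1 (borrow)
  0-1-1 → 0 (borrow)
  1-0-1 → 0
  1-0 → 1
  1-1 → 0
  1-1 → 0
  1-0 → 1
  1-1 → 0
  1-0 → 1
  0-1 → 1 (borrow)
  0-1-1 → 0 (borrow)
  0-0-1 → 1 (borrow)
  1-1-1 → 1 (borrow)
  0-0-1 → 1 (borrow)
  0-0-1 → 1 (borrow)
  0-1-1 → 0 (borrow)
  0-1-1 → 0 (borrow)
  1-0-1 → 0
  0-0 → 0
  0-0 → 0
  1-1 → 0

0b1111011010010011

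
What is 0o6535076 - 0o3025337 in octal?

0o3507537

Subtract column by column in base 8:
  6-7 → 7 (borrow)
  7-3-1 → 3
  0-3 → 5 (borrow)
  5-5-1 → 7 (borrow)
  3-2-1 → 0
  5-0 → 5
  6-3 → 3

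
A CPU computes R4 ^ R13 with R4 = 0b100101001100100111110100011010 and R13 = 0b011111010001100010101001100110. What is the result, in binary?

0b111010011101000101011101111100

XOR bit by bit (1 where the bits differ):
  100101001100100111110100011010
^ 011111010001100010101001100110
= 111010011101000101011101111100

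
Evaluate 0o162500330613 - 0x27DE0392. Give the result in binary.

0b1101101101001000111010110111111001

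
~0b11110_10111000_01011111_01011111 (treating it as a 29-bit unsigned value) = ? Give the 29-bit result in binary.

Invert each bit: 11110101110000101111101011111 → 00001010001111010000010100000.

0b00001010001111010000010100000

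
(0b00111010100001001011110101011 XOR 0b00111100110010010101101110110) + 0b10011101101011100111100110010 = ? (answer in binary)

0b10100011111111000110000001111

First 0b00111010100001001011110101011 XOR 0b00111100110010010101101110110 = 0b00000110010011011110011011101.
Add column by column in base 2, right to left:
  1+0 = 1
  0+1 = 1
  1+0 = 1
  1+0 = 1
  1+1 = 0 carry 1
  0+1+1 = 0 carry 1
  1+0+1 = 0 carry 1
  1+0+1 = 0 carry 1
  0+1+1 = 0 carry 1
  0+1+1 = 0 carry 1
  1+1+1 = 1 carry 1
  1+1+1 = 1 carry 1
  1+0+1 = 0 carry 1
  1+0+1 = 0 carry 1
  0+1+1 = 0 carry 1
  1+1+1 = 1 carry 1
  1+1+1 = 1 carry 1
  0+0+1 = 1
  0+1 = 1
  1+0 = 1
  0+1 = 1
  0+1 = 1
  1+0 = 1
  1+1 = 0 carry 1
  0+1+1 = 0 carry 1
  0+1+1 = 0 carry 1
  0+0+1 = 1
  0+0 = 0
  0+1 = 1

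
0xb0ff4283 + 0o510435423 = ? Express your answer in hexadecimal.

0xb6217d96

0o510435423 = 0x5223b13 in hexadecimal.
Add column by column in base 16, right to left:
  3+3 = 6
  8+1 = 9
  2+b = d
  4+3 = 7
  f+2 = 1 carry 1
  f+2+1 = 2 carry 1
  0+5+1 = 6
  b+0 = b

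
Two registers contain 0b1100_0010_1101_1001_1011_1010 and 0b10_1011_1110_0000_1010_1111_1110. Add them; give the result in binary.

Add column by column in base 2, right to left:
  0+0 = 0
  1+1 = 0 carry 1
  0+1+1 = 0 carry 1
  1+1+1 = 1 carry 1
  1+1+1 = 1 carry 1
  1+1+1 = 1 carry 1
  0+1+1 = 0 carry 1
  1+1+1 = 1 carry 1
  1+0+1 = 0 carry 1
  0+1+1 = 0 carry 1
  0+0+1 = 1
  1+1 = 0 carry 1
  1+0+1 = 0 carry 1
  0+0+1 = 1
  1+0 = 1
  1+0 = 1
  0+0 = 0
  1+1 = 0 carry 1
  0+1+1 = 0 carry 1
  0+1+1 = 0 carry 1
  0+1+1 = 0 carry 1
  0+1+1 = 0 carry 1
  1+0+1 = 0 carry 1
  1+1+1 = 1 carry 1
  0+0+1 = 1
  0+1 = 1

0b11100000001110010010111000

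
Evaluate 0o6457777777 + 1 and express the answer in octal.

The trailing 7 digits are 7 (max in base 8), so adding 1 cascades: they roll to 0 and the next digit up increments.

0o6460000000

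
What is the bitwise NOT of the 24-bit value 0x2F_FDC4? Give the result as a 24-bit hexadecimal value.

Each hex digit d becomes F−d:
  2→D, F→0, F→0, D→2, C→3, 4→B

0xD0023B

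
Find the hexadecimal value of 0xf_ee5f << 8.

Shifting left by 8 bits = 2 hex digits: append 2 zeros.

0xfee5f00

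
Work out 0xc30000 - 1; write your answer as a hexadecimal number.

0xc2ffff

The trailing 4 digits are 0, so subtracting 1 borrows through: they become F and the next digit up decrements.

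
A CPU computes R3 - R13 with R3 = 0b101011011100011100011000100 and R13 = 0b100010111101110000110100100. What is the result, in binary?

Subtract column by column in base 2:
  0-0 → 0
  0-0 → 0
  1-1 → 0
  0-0 → 0
  0-0 → 0
  0-1 → 1 (borrow)
  1-0-1 → 0
  1-1 → 0
  0-1 → 1 (borrow)
  0-0-1 → 1 (borrow)
  0-0-1 → 1 (borrow)
  1-0-1 → 0
  1-0 → 1
  1-1 → 0
  0-1 → 1 (borrow)
  0-1-1 → 0 (borrow)
  0-0-1 → 1 (borrow)
  1-1-1 → 1 (borrow)
  1-1-1 → 1 (borrow)
  1-1-1 → 1 (borrow)
  0-1-1 → 0 (borrow)
  1-0-1 → 0
  1-1 → 0
  0-0 → 0
  1-0 → 1
  0-0 → 0
  1-1 → 0

0b1000011110101011100100000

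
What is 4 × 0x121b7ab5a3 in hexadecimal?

0x486dead68c

Multiply each base-16 digit by 4, carrying:
  3×4 = 12 → write c
  a×4 = 40 → write 8 carry 2
  5×4+2 = 22 → write 6 carry 1
  b×4+1 = 45 → write d carry 2
  a×4+2 = 42 → write a carry 2
  7×4+2 = 30 → write e carry 1
  b×4+1 = 45 → write d carry 2
  1×4+2 = 6 → write 6
  2×4 = 8 → write 8
  1×4 = 4 → write 4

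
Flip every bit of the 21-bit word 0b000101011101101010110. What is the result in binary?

0b111010100010010101001

Invert each bit: 000101011101101010110 → 111010100010010101001.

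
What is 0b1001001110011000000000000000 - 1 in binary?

0b1001001110010111111111111111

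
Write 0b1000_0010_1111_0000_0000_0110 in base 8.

0o40570006

Group the bits in threes: 100 000 101 111 000 000 000 110 → 40570006.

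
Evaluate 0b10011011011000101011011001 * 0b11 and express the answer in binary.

Multiply each base-2 digit by 3, carrying:
  1×3 = 3 → write 1 carry 1
  0×3+1 = 1 → write 1
  0×3 = 0 → write 0
  1×3 = 3 → write 1 carry 1
  1×3+1 = 4 → write 0 carry 2
  0×3+2 = 2 → write 0 carry 1
  1×3+1 = 4 → write 0 carry 2
  1×3+2 = 5 → write 1 carry 2
  0×3+2 = 2 → write 0 carry 1
  1×3+1 = 4 → write 0 carry 2
  0×3+2 = 2 → write 0 carry 1
  1×3+1 = 4 → write 0 carry 2
  0×3+2 = 2 → write 0 carry 1
  0×3+1 = 1 → write 1
  0×3 = 0 → write 0
  1×3 = 3 → write 1 carry 1
  1×3+1 = 4 → write 0 carry 2
  0×3+2 = 2 → write 0 carry 1
  1×3+1 = 4 → write 0 carry 2
  1×3+2 = 5 → write 1 carry 2
  0×3+2 = 2 → write 0 carry 1
  1×3+1 = 4 → write 0 carry 2
  1×3+2 = 5 → write 1 carry 2
  0×3+2 = 2 → write 0 carry 1
  0×3+1 = 1 → write 1
  1×3 = 3 → write 1 carry 1
  remaining carry: 1

0b111010010001010000010001011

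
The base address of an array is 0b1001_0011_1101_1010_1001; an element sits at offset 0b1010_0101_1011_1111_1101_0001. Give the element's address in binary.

Add column by column in base 2, right to left:
  1+1 = 0 carry 1
  0+0+1 = 1
  0+0 = 0
  1+0 = 1
  0+1 = 1
  1+0 = 1
  0+1 = 1
  1+1 = 0 carry 1
  1+1+1 = 1 carry 1
  0+1+1 = 0 carry 1
  1+1+1 = 1 carry 1
  1+1+1 = 1 carry 1
  1+1+1 = 1 carry 1
  1+1+1 = 1 carry 1
  0+0+1 = 1
  0+1 = 1
  1+1 = 0 carry 1
  0+0+1 = 1
  0+1 = 1
  1+0 = 1
  0+0 = 0
  0+1 = 1
  0+0 = 0
  0+1 = 1

0b101011101111110101111010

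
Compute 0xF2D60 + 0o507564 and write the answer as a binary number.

0b100011011110011010100

0xF2D60 = 0b11110010110101100000 in binary.
0o507564 = 0b101000111101110100 in binary.
Add column by column in base 2, right to left:
  0+0 = 0
  0+0 = 0
  0+1 = 1
  0+0 = 0
  0+1 = 1
  1+1 = 0 carry 1
  1+1+1 = 1 carry 1
  0+0+1 = 1
  1+1 = 0 carry 1
  0+1+1 = 0 carry 1
  1+1+1 = 1 carry 1
  1+1+1 = 1 carry 1
  0+0+1 = 1
  1+0 = 1
  0+0 = 0
  0+1 = 1
  1+0 = 1
  1+1 = 0 carry 1
  1+0+1 = 0 carry 1
  1+0+1 = 0 carry 1
  final carry 1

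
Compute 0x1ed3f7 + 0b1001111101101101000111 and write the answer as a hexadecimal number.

0b1001111101101101000111 = 0x27db47 in hexadecimal.
Add column by column in base 16, right to left:
  7+7 = e
  f+4 = 3 carry 1
  3+b+1 = f
  d+d = a carry 1
  e+7+1 = 6 carry 1
  1+2+1 = 4

0x46af3e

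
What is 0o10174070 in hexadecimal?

Each octal digit is 3 bits: 1=001 0=000 1=001 7=111 4=100 0=000 7=111 0=000.
Group the bits into nibbles: 0010 0000 1111 1000 0011 1000 → 20f838.

0x20f838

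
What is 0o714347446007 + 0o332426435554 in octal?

0o1246776103563

Add column by column in base 8, right to left:
  7+4 = 3 carry 1
  0+5+1 = 6
  0+5 = 5
  6+5 = 3 carry 1
  4+3+1 = 0 carry 1
  4+4+1 = 1 carry 1
  7+6+1 = 6 carry 1
  4+2+1 = 7
  3+4 = 7
  4+2 = 6
  1+3 = 4
  7+3 = 2 carry 1
  final carry 1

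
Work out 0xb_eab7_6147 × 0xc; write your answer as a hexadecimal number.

Multiply each base-16 digit by 12, carrying:
  7×12 = 84 → write 4 carry 5
  4×12+5 = 53 → write 5 carry 3
  1×12+3 = 15 → write f
  6×12 = 72 → write 8 carry 4
  7×12+4 = 88 → write 8 carry 5
  b×12+5 = 137 → write 9 carry 8
  a×12+8 = 128 → write 0 carry 8
  e×12+8 = 176 → write 0 carry 11
  b×12+11 = 143 → write f carry 8
  remaining carry: 8

0x8f00988f54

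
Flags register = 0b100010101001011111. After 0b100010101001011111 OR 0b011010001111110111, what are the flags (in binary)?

OR bit by bit (1 where either bit is 1):
  100010101001011111
| 011010001111110111
= 111010101111111111

0b111010101111111111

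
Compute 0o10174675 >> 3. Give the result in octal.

Shifting right by 3 bits = 1 oct digit: drop the last 1.

0o1017467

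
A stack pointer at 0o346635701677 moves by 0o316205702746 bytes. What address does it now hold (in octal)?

Add column by column in base 8, right to left:
  7+6 = 5 carry 1
  7+4+1 = 4 carry 1
  6+7+1 = 6 carry 1
  1+2+1 = 4
  0+0 = 0
  7+7 = 6 carry 1
  5+5+1 = 3 carry 1
  3+0+1 = 4
  6+2 = 0 carry 1
  6+6+1 = 5 carry 1
  4+1+1 = 6
  3+3 = 6

0o665043604645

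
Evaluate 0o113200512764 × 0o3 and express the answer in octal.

Multiply each base-8 digit by 3, carrying:
  4×3 = 12 → write 4 carry 1
  6×3+1 = 19 → write 3 carry 2
  7×3+2 = 23 → write 7 carry 2
  2×3+2 = 8 → write 0 carry 1
  1×3+1 = 4 → write 4
  5×3 = 15 → write 7 carry 1
  0×3+1 = 1 → write 1
  0×3 = 0 → write 0
  2×3 = 6 → write 6
  3×3 = 9 → write 1 carry 1
  1×3+1 = 4 → write 4
  1×3 = 3 → write 3

0o341601740734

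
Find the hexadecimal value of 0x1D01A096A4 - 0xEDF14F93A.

Subtract column by column in base 16:
  4-A → A (borrow)
  A-3-1 → 6
  6-9 → D (borrow)
  9-F-1 → 9 (borrow)
  0-4-1 → B (borrow)
  A-1-1 → 8
  1-F → 2 (borrow)
  0-D-1 → 2 (borrow)
  D-E-1 → E (borrow)
  1-0-1 → 0

0xE228B9D6A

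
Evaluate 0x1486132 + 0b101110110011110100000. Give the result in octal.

0x1486132 = 0o122060462 in octal.
0b101110110011110100000 = 0o5663640 in octal.
Add column by column in base 8, right to left:
  2+0 = 2
  6+4 = 2 carry 1
  4+6+1 = 3 carry 1
  0+3+1 = 4
  6+6 = 4 carry 1
  0+6+1 = 7
  2+5 = 7
  2+0 = 2
  1+0 = 1

0o127744322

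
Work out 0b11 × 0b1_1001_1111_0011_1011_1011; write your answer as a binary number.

Multiply each base-2 digit by 3, carrying:
  1×3 = 3 → write 1 carry 1
  1×3+1 = 4 → write 0 carry 2
  0×3+2 = 2 → write 0 carry 1
  1×3+1 = 4 → write 0 carry 2
  1×3+2 = 5 → write 1 carry 2
  1×3+2 = 5 → write 1 carry 2
  0×3+2 = 2 → write 0 carry 1
  1×3+1 = 4 → write 0 carry 2
  1×3+2 = 5 → write 1 carry 2
  1×3+2 = 5 → write 1 carry 2
  0×3+2 = 2 → write 0 carry 1
  0×3+1 = 1 → write 1
  1×3 = 3 → write 1 carry 1
  1×3+1 = 4 → write 0 carry 2
  1×3+2 = 5 → write 1 carry 2
  1×3+2 = 5 → write 1 carry 2
  1×3+2 = 5 → write 1 carry 2
  0×3+2 = 2 → write 0 carry 1
  0×3+1 = 1 → write 1
  1×3 = 3 → write 1 carry 1
  1×3+1 = 4 → write 0 carry 2
  remaining carry: 10

0b10011011101101100110001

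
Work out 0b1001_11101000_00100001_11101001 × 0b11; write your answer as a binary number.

Multiply each base-2 digit by 3, carrying:
  1×3 = 3 → write 1 carry 1
  0×3+1 = 1 → write 1
  0×3 = 0 → write 0
  1×3 = 3 → write 1 carry 1
  0×3+1 = 1 → write 1
  1×3 = 3 → write 1 carry 1
  1×3+1 = 4 → write 0 carry 2
  1×3+2 = 5 → write 1 carry 2
  1×3+2 = 5 → write 1 carry 2
  0×3+2 = 2 → write 0 carry 1
  0×3+1 = 1 → write 1
  0×3 = 0 → write 0
  0×3 = 0 → write 0
  1×3 = 3 → write 1 carry 1
  0×3+1 = 1 → write 1
  0×3 = 0 → write 0
  0×3 = 0 → write 0
  0×3 = 0 → write 0
  0×3 = 0 → write 0
  1×3 = 3 → write 1 carry 1
  0×3+1 = 1 → write 1
  1×3 = 3 → write 1 carry 1
  1×3+1 = 4 → write 0 carry 2
  1×3+2 = 5 → write 1 carry 2
  1×3+2 = 5 → write 1 carry 2
  0×3+2 = 2 → write 0 carry 1
  0×3+1 = 1 → write 1
  1×3 = 3 → write 1 carry 1
  remaining carry: 1

0b11101101110000110010110111011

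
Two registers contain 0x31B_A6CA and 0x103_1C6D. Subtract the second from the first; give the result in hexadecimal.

0x2188A5D

Subtract column by column in base 16:
  A-D → D (borrow)
  C-6-1 → 5
  6-C → A (borrow)
  A-1-1 → 8
  B-3 → 8
  1-0 → 1
  3-1 → 2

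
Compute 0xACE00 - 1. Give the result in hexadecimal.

0xACDFF

The trailing 2 digits are 0, so subtracting 1 borrows through: they become F and the next digit up decrements.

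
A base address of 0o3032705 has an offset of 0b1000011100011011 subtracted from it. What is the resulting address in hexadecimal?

0xBAEAA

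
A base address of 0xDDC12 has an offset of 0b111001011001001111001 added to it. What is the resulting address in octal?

0o12507213

0xDDC12 = 0o3356022 in octal.
0b111001011001001111001 = 0o7131171 in octal.
Add column by column in base 8, right to left:
  2+1 = 3
  2+7 = 1 carry 1
  0+1+1 = 2
  6+1 = 7
  5+3 = 0 carry 1
  3+1+1 = 5
  3+7 = 2 carry 1
  final carry 1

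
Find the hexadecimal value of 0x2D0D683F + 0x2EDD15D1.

Add column by column in base 16, right to left:
  F+1 = 0 carry 1
  3+D+1 = 1 carry 1
  8+5+1 = E
  6+1 = 7
  D+D = A carry 1
  0+D+1 = E
  D+E = B carry 1
  2+2+1 = 5

0x5BEA7E10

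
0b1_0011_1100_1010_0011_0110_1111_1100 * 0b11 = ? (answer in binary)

0b111011010111101010010011110100

Multiply each base-2 digit by 3, carrying:
  0×3 = 0 → write 0
  0×3 = 0 → write 0
  1×3 = 3 → write 1 carry 1
  1×3+1 = 4 → write 0 carry 2
  1×3+2 = 5 → write 1 carry 2
  1×3+2 = 5 → write 1 carry 2
  1×3+2 = 5 → write 1 carry 2
  1×3+2 = 5 → write 1 carry 2
  0×3+2 = 2 → write 0 carry 1
  1×3+1 = 4 → write 0 carry 2
  1×3+2 = 5 → write 1 carry 2
  0×3+2 = 2 → write 0 carry 1
  1×3+1 = 4 → write 0 carry 2
  1×3+2 = 5 → write 1 carry 2
  0×3+2 = 2 → write 0 carry 1
  0×3+1 = 1 → write 1
  0×3 = 0 → write 0
  1×3 = 3 → write 1 carry 1
  0×3+1 = 1 → write 1
  1×3 = 3 → write 1 carry 1
  0×3+1 = 1 → write 1
  0×3 = 0 → write 0
  1×3 = 3 → write 1 carry 1
  1×3+1 = 4 → write 0 carry 2
  1×3+2 = 5 → write 1 carry 2
  1×3+2 = 5 → write 1 carry 2
  0×3+2 = 2 → write 0 carry 1
  0×3+1 = 1 → write 1
  1×3 = 3 → write 1 carry 1
  remaining carry: 1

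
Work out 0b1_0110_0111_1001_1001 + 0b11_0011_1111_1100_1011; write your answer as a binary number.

0b1001010011101100100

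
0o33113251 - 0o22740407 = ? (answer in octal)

0o10152642

Subtract column by column in base 8:
  1-7 → 2 (borrow)
  5-0-1 → 4
  2-4 → 6 (borrow)
  3-0-1 → 2
  1-4 → 5 (borrow)
  1-7-1 → 1 (borrow)
  3-2-1 → 0
  3-2 → 1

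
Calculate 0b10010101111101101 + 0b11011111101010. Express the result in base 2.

0b10110001111010111

Add column by column in base 2, right to left:
  1+0 = 1
  0+1 = 1
  1+0 = 1
  1+1 = 0 carry 1
  0+0+1 = 1
  1+1 = 0 carry 1
  1+1+1 = 1 carry 1
  1+1+1 = 1 carry 1
  1+1+1 = 1 carry 1
  1+1+1 = 1 carry 1
  0+1+1 = 0 carry 1
  1+0+1 = 0 carry 1
  0+1+1 = 0 carry 1
  1+1+1 = 1 carry 1
  0+0+1 = 1
  0+0 = 0
  1+0 = 1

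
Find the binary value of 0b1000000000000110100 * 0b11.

Multiply each base-2 digit by 3, carrying:
  0×3 = 0 → write 0
  0×3 = 0 → write 0
  1×3 = 3 → write 1 carry 1
  0×3+1 = 1 → write 1
  1×3 = 3 → write 1 carry 1
  1×3+1 = 4 → write 0 carry 2
  0×3+2 = 2 → write 0 carry 1
  0×3+1 = 1 → write 1
  0×3 = 0 → write 0
  0×3 = 0 → write 0
  0×3 = 0 → write 0
  0×3 = 0 → write 0
  0×3 = 0 → write 0
  0×3 = 0 → write 0
  0×3 = 0 → write 0
  0×3 = 0 → write 0
  0×3 = 0 → write 0
  0×3 = 0 → write 0
  1×3 = 3 → write 1 carry 1
  remaining carry: 1

0b11000000000010011100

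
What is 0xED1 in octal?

0o7321

Expand each hex digit to 4 bits: E=1110 D=1101 1=0001.
Group the bits in threes: 111 011 010 001 → 7321.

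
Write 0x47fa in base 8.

Expand each hex digit to 4 bits: 4=0100 7=0111 f=1111 a=1010.
Group the bits in threes: 100 011 111 111 010 → 43772.

0o43772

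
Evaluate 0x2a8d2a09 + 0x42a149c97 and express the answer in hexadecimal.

0x454a1c6a0

Add column by column in base 16, right to left:
  9+7 = 0 carry 1
  0+9+1 = a
  a+c = 6 carry 1
  2+9+1 = c
  d+4 = 1 carry 1
  8+1+1 = a
  a+a = 4 carry 1
  2+2+1 = 5
  0+4 = 4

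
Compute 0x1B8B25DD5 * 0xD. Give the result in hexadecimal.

0x16610EC3D1

Multiply each base-16 digit by 13, carrying:
  5×13 = 65 → write 1 carry 4
  D×13+4 = 173 → write D carry 10
  D×13+10 = 179 → write 3 carry 11
  5×13+11 = 76 → write C carry 4
  2×13+4 = 30 → write E carry 1
  B×13+1 = 144 → write 0 carry 9
  8×13+9 = 113 → write 1 carry 7
  B×13+7 = 150 → write 6 carry 9
  1×13+9 = 22 → write 6 carry 1
  remaining carry: 1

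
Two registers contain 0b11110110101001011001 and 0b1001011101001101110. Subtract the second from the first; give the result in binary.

Subtract column by column in base 2:
  1-0 → 1
  0-1 → 1 (borrow)
  0-1-1 → 0 (borrow)
  1-1-1 → 1 (borrow)
  1-0-1 → 0
  0-1 → 1 (borrow)
  1-1-1 → 1 (borrow)
  0-0-1 → 1 (borrow)
  0-0-1 → 1 (borrow)
  1-1-1 → 1 (borrow)
  0-0-1 → 1 (borrow)
  1-1-1 → 1 (borrow)
  0-1-1 → 0 (borrow)
  1-1-1 → 1 (borrow)
  1-0-1 → 0
  0-1 → 1 (borrow)
  1-0-1 → 0
  1-0 → 1
  1-1 → 0
  1-0 → 1

0b10101010111111101011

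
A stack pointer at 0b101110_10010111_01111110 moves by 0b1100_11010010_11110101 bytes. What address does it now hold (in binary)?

Add column by column in base 2, right to left:
  0+1 = 1
  1+0 = 1
  1+1 = 0 carry 1
  1+0+1 = 0 carry 1
  1+1+1 = 1 carry 1
  1+1+1 = 1 carry 1
  1+1+1 = 1 carry 1
  0+1+1 = 0 carry 1
  1+0+1 = 0 carry 1
  1+1+1 = 1 carry 1
  1+0+1 = 0 carry 1
  0+0+1 = 1
  1+1 = 0 carry 1
  0+0+1 = 1
  0+1 = 1
  1+1 = 0 carry 1
  0+0+1 = 1
  1+0 = 1
  1+1 = 0 carry 1
  1+1+1 = 1 carry 1
  0+0+1 = 1
  1+0 = 1

0b1110110110101001110011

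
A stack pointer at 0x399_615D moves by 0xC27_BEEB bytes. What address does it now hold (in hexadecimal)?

Add column by column in base 16, right to left:
  D+B = 8 carry 1
  5+E+1 = 4 carry 1
  1+E+1 = 0 carry 1
  6+B+1 = 2 carry 1
  9+7+1 = 1 carry 1
  9+2+1 = C
  3+C = F

0xFC12048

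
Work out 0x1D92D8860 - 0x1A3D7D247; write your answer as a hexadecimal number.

Subtract column by column in base 16:
  0-7 → 9 (borrow)
  6-4-1 → 1
  8-2 → 6
  8-D → B (borrow)
  D-7-1 → 5
  2-D → 5 (borrow)
  9-3-1 → 5
  D-A → 3
  1-1 → 0

0x3555B619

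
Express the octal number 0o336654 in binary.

0b11011110110101100

Each octal digit is 3 bits: 3=011 3=011 6=110 6=110 5=101 4=100.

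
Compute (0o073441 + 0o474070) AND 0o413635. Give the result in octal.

Add column by column in base 8, right to left:
  1+0 = 1
  4+7 = 3 carry 1
  4+0+1 = 5
  3+4 = 7
  7+7 = 6 carry 1
  0+4+1 = 5
Sum = 0o567531; now AND with 0o413635:
  5&4=4, 6&1=0, 7&3=3, 5&6=4, 3&3=3, 1&5=1

0o403431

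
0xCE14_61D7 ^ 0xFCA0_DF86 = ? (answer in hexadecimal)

0x32B4BE51

XOR each hex digit independently (no carries):
  C^F=3, E^C=2, 1^A=B, 4^0=4, 6^D=B, 1^F=E, D^8=5, 7^6=1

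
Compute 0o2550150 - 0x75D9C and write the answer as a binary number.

0b110111001011001100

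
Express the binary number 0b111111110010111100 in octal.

0o776274

Group the bits in threes: 111 111 110 010 111 100 → 776274.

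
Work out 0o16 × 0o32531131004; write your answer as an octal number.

Multiply each base-8 digit by 14, carrying:
  4×14 = 56 → write 0 carry 7
  0×14+7 = 7 → write 7
  0×14 = 0 → write 0
  1×14 = 14 → write 6 carry 1
  3×14+1 = 43 → write 3 carry 5
  1×14+5 = 19 → write 3 carry 2
  1×14+2 = 16 → write 0 carry 2
  3×14+2 = 44 → write 4 carry 5
  5×14+5 = 75 → write 3 carry 9
  2×14+9 = 37 → write 5 carry 4
  3×14+4 = 46 → write 6 carry 5
  remaining carry: 5

0o565340336070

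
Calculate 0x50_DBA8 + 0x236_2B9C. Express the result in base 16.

0x2870744

Add column by column in base 16, right to left:
  8+C = 4 carry 1
  A+9+1 = 4 carry 1
  B+B+1 = 7 carry 1
  D+2+1 = 0 carry 1
  0+6+1 = 7
  5+3 = 8
  0+2 = 2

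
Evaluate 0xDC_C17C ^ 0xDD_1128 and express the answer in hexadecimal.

XOR each hex digit independently (no carries):
  D^D=0, C^D=1, C^1=D, 1^1=0, 7^2=5, C^8=4

0x01D054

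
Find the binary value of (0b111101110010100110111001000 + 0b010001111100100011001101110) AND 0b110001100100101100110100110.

0b1100100001000000100110

Add column by column in base 2, right to left:
  0+0 = 0
  0+1 = 1
  0+1 = 1
  1+1 = 0 carry 1
  0+0+1 = 1
  0+1 = 1
  1+1 = 0 carry 1
  1+0+1 = 0 carry 1
  1+0+1 = 0 carry 1
  0+1+1 = 0 carry 1
  1+1+1 = 1 carry 1
  1+0+1 = 0 carry 1
  0+0+1 = 1
  0+0 = 0
  1+1 = 0 carry 1
  0+0+1 = 1
  1+0 = 1
  0+1 = 1
  0+1 = 1
  1+1 = 0 carry 1
  1+1+1 = 1 carry 1
  1+1+1 = 1 carry 1
  0+0+1 = 1
  1+0 = 1
  1+0 = 1
  1+1 = 0 carry 1
  1+0+1 = 0 carry 1
  final carry 1
Sum = 0b1001111101111001010000110110; now AND with 0b110001100100101100110100110:
  1001111101111001010000110110
& 0110001100100101100110100110
= 0000001100100001000000100110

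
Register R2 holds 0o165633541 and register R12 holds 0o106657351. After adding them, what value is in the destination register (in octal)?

0o274513112

Add column by column in base 8, right to left:
  1+1 = 2
  4+5 = 1 carry 1
  5+3+1 = 1 carry 1
  3+7+1 = 3 carry 1
  3+5+1 = 1 carry 1
  6+6+1 = 5 carry 1
  5+6+1 = 4 carry 1
  6+0+1 = 7
  1+1 = 2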